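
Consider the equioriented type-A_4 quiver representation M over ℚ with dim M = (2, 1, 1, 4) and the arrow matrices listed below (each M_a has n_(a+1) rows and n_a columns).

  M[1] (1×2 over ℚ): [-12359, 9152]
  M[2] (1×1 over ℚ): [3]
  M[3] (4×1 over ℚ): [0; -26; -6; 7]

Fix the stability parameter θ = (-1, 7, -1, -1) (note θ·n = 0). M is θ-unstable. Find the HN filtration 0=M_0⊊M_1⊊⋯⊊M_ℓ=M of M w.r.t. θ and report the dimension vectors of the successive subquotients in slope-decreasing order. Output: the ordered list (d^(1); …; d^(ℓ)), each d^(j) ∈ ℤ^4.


Barcode: M ≅ I[1,1], I[1,4], I[4,4]^3. HN layers by μ_θ (2 steps, strictly decreasing):
  μ^(1)=5/3; μ^(2)=-1

((0, 1, 1, 1); (2, 0, 0, 3))


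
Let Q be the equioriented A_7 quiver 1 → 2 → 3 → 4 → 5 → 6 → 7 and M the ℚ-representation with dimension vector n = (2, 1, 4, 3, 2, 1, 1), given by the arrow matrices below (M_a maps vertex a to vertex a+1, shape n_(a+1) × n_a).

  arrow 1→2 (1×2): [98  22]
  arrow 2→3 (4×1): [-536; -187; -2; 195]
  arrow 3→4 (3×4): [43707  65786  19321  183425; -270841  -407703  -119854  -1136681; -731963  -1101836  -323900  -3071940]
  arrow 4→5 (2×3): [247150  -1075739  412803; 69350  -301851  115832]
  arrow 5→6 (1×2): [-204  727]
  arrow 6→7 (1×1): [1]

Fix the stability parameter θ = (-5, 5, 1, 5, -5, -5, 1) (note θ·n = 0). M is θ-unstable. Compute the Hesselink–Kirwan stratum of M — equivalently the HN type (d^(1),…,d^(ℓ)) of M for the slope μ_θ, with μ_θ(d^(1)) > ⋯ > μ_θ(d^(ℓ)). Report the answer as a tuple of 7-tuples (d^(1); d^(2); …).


Barcode: M ≅ I[1,1], I[1,4], I[3,3], I[3,5], I[3,7]. HN layers by μ_θ (6 steps, strictly decreasing):
  μ^(1)=5; μ^(2)=3; μ^(3)=1; μ^(4)=1/3; μ^(5)=-1; μ^(6)=-5

((0, 0, 0, 1, 0, 0, 0); (0, 1, 1, 0, 0, 0, 0); (0, 0, 1, 0, 0, 0, 1); (0, 0, 1, 1, 1, 0, 0); (0, 0, 1, 1, 1, 1, 0); (2, 0, 0, 0, 0, 0, 0))


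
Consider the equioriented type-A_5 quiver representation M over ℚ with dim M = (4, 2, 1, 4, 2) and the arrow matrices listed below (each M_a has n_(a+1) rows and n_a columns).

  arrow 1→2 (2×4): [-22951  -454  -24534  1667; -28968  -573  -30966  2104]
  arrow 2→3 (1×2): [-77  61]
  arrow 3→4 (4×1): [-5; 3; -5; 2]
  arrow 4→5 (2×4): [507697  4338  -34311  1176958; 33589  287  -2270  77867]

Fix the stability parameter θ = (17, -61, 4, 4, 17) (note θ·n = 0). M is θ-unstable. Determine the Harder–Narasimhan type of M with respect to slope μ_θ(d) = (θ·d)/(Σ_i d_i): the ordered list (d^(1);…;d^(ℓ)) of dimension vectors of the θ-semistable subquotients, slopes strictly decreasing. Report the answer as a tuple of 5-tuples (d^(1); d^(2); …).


Interval decomposition of M: I[1,1]^2, I[1,2], I[1,4], I[4,4], I[4,5]^2.
HN type (ℓ=3): μ^(1)=17; μ^(2)=4; μ^(3)=-22

((2, 0, 0, 0, 2); (0, 0, 1, 4, 0); (2, 2, 0, 0, 0))


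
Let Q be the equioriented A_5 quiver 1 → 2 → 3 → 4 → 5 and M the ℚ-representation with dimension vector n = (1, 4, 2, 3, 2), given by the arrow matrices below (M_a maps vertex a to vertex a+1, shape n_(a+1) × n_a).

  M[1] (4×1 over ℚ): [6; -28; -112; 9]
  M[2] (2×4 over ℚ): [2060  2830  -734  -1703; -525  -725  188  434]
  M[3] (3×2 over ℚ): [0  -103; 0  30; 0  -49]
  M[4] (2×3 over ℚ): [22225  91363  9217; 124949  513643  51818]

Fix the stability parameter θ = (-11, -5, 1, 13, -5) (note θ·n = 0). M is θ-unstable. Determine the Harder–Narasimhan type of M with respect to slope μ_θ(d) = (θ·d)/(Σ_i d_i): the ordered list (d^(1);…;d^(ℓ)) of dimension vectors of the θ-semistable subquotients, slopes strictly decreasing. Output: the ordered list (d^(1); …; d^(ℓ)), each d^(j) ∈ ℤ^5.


Interval decomposition of M: I[1,3], I[2,2]^2, I[2,5], I[4,4], I[4,5].
HN type (ℓ=5): μ^(1)=13; μ^(2)=4; μ^(3)=1; μ^(4)=-5; μ^(5)=-11

((0, 0, 0, 1, 0); (0, 0, 0, 2, 2); (0, 0, 2, 0, 0); (0, 4, 0, 0, 0); (1, 0, 0, 0, 0))


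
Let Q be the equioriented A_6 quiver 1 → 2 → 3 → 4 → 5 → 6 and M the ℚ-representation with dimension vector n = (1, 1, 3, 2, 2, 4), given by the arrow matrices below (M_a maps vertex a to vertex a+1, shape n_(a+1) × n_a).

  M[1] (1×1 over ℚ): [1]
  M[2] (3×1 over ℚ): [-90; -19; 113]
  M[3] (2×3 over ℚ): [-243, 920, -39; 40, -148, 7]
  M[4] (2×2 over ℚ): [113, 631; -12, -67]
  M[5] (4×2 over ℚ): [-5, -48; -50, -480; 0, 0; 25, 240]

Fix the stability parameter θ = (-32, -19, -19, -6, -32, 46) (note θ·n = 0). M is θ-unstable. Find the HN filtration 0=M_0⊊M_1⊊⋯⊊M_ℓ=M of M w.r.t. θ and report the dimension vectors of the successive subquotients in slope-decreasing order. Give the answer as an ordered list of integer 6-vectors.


Barcode: M ≅ I[1,6], I[3,3], I[3,5], I[6,6]^3. HN layers by μ_θ (3 steps, strictly decreasing):
  μ^(1)=46; μ^(2)=-19; μ^(3)=-32

((0, 0, 0, 0, 0, 4); (0, 1, 3, 2, 2, 0); (1, 0, 0, 0, 0, 0))


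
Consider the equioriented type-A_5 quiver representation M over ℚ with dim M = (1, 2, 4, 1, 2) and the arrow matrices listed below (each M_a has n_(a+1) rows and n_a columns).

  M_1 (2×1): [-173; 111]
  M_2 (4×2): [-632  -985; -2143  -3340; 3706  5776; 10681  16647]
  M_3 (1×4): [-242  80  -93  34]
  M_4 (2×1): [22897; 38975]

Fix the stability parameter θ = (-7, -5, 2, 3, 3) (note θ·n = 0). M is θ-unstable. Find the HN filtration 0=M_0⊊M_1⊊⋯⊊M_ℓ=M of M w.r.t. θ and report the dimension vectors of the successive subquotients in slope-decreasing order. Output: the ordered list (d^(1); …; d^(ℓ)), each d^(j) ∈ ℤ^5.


Barcode: M ≅ I[1,3], I[2,3], I[3,3], I[3,5], I[5,5]. HN layers by μ_θ (4 steps, strictly decreasing):
  μ^(1)=3; μ^(2)=2; μ^(3)=-5; μ^(4)=-7

((0, 0, 0, 1, 2); (0, 0, 4, 0, 0); (0, 2, 0, 0, 0); (1, 0, 0, 0, 0))


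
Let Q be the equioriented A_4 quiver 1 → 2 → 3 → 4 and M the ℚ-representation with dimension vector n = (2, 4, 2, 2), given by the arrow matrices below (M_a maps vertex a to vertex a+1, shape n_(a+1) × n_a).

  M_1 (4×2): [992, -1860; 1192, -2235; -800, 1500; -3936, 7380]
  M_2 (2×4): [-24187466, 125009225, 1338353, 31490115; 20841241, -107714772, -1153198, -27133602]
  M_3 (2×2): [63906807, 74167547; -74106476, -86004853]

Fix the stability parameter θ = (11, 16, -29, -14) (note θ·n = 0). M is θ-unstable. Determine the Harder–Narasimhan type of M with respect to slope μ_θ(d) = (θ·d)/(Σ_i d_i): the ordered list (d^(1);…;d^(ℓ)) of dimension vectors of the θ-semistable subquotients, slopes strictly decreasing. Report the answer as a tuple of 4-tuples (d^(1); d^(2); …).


Interval decomposition of M: I[1,1], I[1,4], I[2,2]^2, I[2,4].
HN type (ℓ=4): μ^(1)=16; μ^(2)=11; μ^(3)=-4; μ^(4)=-9

((0, 2, 0, 0); (1, 0, 0, 0); (1, 1, 1, 1); (0, 1, 1, 1))


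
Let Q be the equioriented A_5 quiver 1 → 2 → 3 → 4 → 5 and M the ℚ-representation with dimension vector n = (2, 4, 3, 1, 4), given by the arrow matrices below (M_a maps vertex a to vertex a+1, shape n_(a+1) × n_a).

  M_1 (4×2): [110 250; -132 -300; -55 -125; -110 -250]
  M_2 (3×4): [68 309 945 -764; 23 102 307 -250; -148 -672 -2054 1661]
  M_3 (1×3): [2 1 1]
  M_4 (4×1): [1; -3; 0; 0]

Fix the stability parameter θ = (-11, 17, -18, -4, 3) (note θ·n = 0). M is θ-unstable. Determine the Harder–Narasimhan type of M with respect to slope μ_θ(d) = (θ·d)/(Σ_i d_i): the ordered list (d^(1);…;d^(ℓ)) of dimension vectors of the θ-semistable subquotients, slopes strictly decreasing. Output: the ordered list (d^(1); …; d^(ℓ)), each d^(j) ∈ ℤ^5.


Interval decomposition of M: I[1,1], I[1,5], I[2,2], I[2,3]^2, I[5,5]^3.
HN type (ℓ=5): μ^(1)=17; μ^(2)=3; μ^(3)=-1/2; μ^(4)=-5/3; μ^(5)=-11

((0, 1, 0, 0, 0); (0, 0, 0, 0, 4); (0, 2, 2, 0, 0); (0, 1, 1, 1, 0); (2, 0, 0, 0, 0))


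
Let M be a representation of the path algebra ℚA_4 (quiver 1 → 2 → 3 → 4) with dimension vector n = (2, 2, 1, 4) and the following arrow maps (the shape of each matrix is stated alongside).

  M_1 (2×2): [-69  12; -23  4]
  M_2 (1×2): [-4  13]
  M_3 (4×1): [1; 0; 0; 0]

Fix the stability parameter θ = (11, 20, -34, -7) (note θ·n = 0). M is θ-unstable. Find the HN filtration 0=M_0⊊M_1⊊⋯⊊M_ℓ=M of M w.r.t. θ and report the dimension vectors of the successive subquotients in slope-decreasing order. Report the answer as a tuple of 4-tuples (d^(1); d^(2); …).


Barcode: M ≅ I[1,1], I[1,4], I[2,2], I[4,4]^3. HN layers by μ_θ (4 steps, strictly decreasing):
  μ^(1)=20; μ^(2)=11; μ^(3)=-5/2; μ^(4)=-7

((0, 1, 0, 0); (1, 0, 0, 0); (1, 1, 1, 1); (0, 0, 0, 3))


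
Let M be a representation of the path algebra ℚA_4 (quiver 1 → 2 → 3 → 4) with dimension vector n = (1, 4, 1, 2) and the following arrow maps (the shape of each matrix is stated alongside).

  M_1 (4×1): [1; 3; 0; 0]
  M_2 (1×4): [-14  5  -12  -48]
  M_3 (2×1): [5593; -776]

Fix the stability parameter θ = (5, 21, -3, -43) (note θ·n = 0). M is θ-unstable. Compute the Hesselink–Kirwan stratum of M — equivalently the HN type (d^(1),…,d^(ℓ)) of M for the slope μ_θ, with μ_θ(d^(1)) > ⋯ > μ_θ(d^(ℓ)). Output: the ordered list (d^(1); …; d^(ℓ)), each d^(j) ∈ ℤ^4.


Barcode: M ≅ I[1,4], I[2,2]^3, I[4,4]. HN layers by μ_θ (3 steps, strictly decreasing):
  μ^(1)=21; μ^(2)=-5; μ^(3)=-43

((0, 3, 0, 0); (1, 1, 1, 1); (0, 0, 0, 1))


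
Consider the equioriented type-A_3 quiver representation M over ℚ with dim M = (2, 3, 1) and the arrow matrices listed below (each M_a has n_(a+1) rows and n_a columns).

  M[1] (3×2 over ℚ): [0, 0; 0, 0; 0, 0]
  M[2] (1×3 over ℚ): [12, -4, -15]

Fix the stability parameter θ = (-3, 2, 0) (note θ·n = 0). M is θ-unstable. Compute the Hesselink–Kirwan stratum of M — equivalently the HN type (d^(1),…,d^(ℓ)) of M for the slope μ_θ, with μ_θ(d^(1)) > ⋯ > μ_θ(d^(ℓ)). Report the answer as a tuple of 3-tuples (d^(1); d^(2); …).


Barcode: M ≅ I[1,1]^2, I[2,2]^2, I[2,3]. HN layers by μ_θ (3 steps, strictly decreasing):
  μ^(1)=2; μ^(2)=1; μ^(3)=-3

((0, 2, 0); (0, 1, 1); (2, 0, 0))


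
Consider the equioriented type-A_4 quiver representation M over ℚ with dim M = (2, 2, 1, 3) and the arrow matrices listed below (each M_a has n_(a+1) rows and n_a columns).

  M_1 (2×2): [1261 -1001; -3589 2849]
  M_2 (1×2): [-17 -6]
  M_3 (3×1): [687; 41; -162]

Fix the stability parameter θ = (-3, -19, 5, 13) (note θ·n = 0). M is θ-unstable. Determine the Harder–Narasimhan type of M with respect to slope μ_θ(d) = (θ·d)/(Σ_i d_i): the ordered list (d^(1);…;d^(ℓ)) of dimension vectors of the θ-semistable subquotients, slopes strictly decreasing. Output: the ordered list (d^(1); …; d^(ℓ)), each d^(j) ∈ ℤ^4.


Via rank(M_{q-1}∘⋯∘M_p): M ≅ I[1,1], I[1,4], I[2,2], I[4,4]^2.
μ_θ-semistable layers: μ^(1)=13; μ^(2)=5; μ^(3)=-3; μ^(4)=-11; μ^(5)=-19

((0, 0, 0, 3); (0, 0, 1, 0); (1, 0, 0, 0); (1, 1, 0, 0); (0, 1, 0, 0))


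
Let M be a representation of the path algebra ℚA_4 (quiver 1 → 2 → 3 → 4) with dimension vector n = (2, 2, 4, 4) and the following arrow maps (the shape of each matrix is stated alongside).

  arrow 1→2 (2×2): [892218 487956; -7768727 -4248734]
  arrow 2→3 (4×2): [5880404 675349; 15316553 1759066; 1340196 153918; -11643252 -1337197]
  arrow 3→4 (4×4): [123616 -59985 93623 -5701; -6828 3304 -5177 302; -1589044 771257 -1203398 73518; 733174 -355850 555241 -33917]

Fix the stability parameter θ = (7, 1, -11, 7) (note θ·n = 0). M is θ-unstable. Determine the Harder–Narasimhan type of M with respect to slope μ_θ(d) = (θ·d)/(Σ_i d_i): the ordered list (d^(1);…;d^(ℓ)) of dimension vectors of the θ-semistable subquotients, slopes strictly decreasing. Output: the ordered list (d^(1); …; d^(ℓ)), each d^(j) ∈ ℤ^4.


Via rank(M_{q-1}∘⋯∘M_p): M ≅ I[1,1], I[1,4], I[2,4], I[3,4]^2.
μ_θ-semistable layers: μ^(1)=7; μ^(2)=-1; μ^(3)=-5; μ^(4)=-11

((1, 0, 0, 4); (1, 1, 1, 0); (0, 1, 1, 0); (0, 0, 2, 0))


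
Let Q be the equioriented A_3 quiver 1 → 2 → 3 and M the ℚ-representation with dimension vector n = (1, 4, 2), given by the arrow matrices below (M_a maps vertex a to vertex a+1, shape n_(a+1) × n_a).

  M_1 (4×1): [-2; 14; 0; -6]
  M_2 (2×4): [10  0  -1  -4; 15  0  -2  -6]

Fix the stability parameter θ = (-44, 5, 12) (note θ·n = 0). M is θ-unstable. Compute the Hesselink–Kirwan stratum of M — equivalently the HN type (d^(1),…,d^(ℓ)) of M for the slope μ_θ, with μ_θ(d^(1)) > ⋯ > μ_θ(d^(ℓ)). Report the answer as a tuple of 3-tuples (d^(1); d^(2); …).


Via rank(M_{q-1}∘⋯∘M_p): M ≅ I[1,3], I[2,2]^2, I[2,3].
μ_θ-semistable layers: μ^(1)=12; μ^(2)=5; μ^(3)=-44

((0, 0, 2); (0, 4, 0); (1, 0, 0))


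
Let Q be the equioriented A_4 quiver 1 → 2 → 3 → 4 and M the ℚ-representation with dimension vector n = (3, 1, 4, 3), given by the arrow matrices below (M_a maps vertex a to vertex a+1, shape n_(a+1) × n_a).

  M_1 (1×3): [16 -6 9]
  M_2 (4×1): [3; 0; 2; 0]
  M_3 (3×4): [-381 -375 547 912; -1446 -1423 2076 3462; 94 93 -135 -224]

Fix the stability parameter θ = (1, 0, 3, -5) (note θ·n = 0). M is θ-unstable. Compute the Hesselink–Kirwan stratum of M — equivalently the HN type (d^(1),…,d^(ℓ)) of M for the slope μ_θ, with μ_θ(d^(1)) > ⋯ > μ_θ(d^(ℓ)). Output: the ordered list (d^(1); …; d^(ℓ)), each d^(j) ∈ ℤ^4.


Interval decomposition of M: I[1,1]^2, I[1,4], I[3,3], I[3,4]^2.
HN type (ℓ=4): μ^(1)=3; μ^(2)=1; μ^(3)=-1/4; μ^(4)=-1

((0, 0, 1, 0); (2, 0, 0, 0); (1, 1, 1, 1); (0, 0, 2, 2))


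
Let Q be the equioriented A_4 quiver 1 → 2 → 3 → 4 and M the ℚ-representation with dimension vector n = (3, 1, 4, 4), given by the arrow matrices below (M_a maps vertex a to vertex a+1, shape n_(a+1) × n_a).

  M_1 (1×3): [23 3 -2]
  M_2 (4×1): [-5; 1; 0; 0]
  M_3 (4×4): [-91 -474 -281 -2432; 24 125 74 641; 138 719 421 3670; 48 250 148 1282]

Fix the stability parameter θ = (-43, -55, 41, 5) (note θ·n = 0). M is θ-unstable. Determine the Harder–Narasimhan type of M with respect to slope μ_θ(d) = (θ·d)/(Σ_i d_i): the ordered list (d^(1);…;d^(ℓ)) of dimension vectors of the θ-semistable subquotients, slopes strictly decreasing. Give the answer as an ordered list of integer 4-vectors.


Via rank(M_{q-1}∘⋯∘M_p): M ≅ I[1,1]^2, I[1,4], I[3,3], I[3,4]^2, I[4,4].
μ_θ-semistable layers: μ^(1)=41; μ^(2)=23; μ^(3)=5; μ^(4)=-43; μ^(5)=-49

((0, 0, 1, 0); (0, 0, 3, 3); (0, 0, 0, 1); (2, 0, 0, 0); (1, 1, 0, 0))


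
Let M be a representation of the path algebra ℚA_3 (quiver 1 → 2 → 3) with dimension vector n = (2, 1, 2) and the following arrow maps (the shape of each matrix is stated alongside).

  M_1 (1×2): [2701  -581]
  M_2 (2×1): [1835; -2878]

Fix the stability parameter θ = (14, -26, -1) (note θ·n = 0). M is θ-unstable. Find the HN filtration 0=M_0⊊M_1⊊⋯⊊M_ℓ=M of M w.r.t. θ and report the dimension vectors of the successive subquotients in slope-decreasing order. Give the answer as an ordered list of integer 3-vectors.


Via rank(M_{q-1}∘⋯∘M_p): M ≅ I[1,1], I[1,3], I[3,3].
μ_θ-semistable layers: μ^(1)=14; μ^(2)=-1; μ^(3)=-6

((1, 0, 0); (0, 0, 2); (1, 1, 0))


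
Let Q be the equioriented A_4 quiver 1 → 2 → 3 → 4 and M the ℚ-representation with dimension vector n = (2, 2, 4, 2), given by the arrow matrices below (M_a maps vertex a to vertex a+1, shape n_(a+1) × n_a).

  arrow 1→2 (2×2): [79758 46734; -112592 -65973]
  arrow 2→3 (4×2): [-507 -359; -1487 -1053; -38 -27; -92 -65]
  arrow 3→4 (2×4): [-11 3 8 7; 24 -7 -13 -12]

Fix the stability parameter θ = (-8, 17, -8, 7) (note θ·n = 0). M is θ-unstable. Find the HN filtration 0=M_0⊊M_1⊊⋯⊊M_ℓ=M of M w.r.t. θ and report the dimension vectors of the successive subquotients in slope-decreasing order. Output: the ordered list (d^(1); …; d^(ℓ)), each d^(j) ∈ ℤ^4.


Interval decomposition of M: I[1,4]^2, I[3,3]^2.
HN type (ℓ=3): μ^(1)=7; μ^(2)=9/2; μ^(3)=-8

((0, 0, 0, 2); (0, 2, 2, 0); (2, 0, 2, 0))


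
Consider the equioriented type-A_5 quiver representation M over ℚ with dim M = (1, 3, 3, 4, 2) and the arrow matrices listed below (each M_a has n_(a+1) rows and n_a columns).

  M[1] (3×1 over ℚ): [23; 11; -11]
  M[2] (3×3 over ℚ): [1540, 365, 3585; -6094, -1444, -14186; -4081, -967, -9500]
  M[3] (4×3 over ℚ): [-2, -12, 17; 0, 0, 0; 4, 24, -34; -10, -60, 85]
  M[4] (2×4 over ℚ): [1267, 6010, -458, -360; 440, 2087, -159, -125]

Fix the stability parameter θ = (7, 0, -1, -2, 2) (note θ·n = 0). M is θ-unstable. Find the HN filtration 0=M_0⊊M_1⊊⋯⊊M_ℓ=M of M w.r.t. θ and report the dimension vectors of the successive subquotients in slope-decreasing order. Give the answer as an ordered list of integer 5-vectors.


Via rank(M_{q-1}∘⋯∘M_p): M ≅ I[1,2], I[2,3], I[2,5], I[3,3], I[4,4]^2, I[4,5].
μ_θ-semistable layers: μ^(1)=7/2; μ^(2)=2; μ^(3)=-1/2; μ^(4)=-1; μ^(5)=-2

((1, 1, 0, 0, 0); (0, 0, 0, 0, 2); (0, 1, 1, 0, 0); (0, 1, 2, 1, 0); (0, 0, 0, 3, 0))


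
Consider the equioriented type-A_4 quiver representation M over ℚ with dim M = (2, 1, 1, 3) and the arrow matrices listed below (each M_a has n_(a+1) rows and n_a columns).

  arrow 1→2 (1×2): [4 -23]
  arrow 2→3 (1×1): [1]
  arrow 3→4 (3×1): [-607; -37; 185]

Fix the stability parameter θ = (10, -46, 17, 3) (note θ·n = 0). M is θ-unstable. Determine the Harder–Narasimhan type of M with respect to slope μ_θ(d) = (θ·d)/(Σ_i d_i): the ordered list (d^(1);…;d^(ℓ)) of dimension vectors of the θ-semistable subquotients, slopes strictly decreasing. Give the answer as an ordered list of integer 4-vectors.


Barcode: M ≅ I[1,1], I[1,4], I[4,4]^2. HN layers by μ_θ (3 steps, strictly decreasing):
  μ^(1)=10; μ^(2)=3; μ^(3)=-18

((1, 0, 1, 1); (0, 0, 0, 2); (1, 1, 0, 0))


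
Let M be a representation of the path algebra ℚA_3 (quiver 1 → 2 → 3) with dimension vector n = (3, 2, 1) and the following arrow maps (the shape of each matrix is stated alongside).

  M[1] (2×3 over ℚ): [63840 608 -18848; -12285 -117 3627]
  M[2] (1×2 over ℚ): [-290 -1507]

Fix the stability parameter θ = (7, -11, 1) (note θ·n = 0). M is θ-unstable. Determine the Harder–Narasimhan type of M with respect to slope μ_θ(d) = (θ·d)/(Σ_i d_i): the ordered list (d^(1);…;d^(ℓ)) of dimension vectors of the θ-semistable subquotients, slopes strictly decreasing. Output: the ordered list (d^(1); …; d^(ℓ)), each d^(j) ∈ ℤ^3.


Interval decomposition of M: I[1,1]^2, I[1,3], I[2,2].
HN type (ℓ=4): μ^(1)=7; μ^(2)=1; μ^(3)=-2; μ^(4)=-11

((2, 0, 0); (0, 0, 1); (1, 1, 0); (0, 1, 0))


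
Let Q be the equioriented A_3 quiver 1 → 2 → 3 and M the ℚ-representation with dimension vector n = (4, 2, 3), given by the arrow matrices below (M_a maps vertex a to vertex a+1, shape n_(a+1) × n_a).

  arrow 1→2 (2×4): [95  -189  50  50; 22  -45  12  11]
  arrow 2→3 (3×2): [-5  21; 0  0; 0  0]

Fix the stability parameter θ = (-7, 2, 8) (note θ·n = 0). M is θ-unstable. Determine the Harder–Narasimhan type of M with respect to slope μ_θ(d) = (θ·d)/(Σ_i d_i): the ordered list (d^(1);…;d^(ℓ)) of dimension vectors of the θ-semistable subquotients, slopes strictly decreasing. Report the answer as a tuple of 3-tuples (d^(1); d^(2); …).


Barcode: M ≅ I[1,1]^2, I[1,2], I[1,3], I[3,3]^2. HN layers by μ_θ (3 steps, strictly decreasing):
  μ^(1)=8; μ^(2)=2; μ^(3)=-7

((0, 0, 3); (0, 2, 0); (4, 0, 0))


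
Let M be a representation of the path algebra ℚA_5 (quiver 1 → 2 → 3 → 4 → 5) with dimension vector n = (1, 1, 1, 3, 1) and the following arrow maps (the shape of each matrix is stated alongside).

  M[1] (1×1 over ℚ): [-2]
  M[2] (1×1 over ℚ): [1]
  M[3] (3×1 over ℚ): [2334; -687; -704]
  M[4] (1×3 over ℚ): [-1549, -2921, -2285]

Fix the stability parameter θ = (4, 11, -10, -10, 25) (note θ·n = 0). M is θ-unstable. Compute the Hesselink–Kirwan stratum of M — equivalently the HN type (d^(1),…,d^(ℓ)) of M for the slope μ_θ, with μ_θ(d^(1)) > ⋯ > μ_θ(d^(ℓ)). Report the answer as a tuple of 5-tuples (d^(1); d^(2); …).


Interval decomposition of M: I[1,5], I[4,4]^2.
HN type (ℓ=3): μ^(1)=25; μ^(2)=-5/4; μ^(3)=-10

((0, 0, 0, 0, 1); (1, 1, 1, 1, 0); (0, 0, 0, 2, 0))


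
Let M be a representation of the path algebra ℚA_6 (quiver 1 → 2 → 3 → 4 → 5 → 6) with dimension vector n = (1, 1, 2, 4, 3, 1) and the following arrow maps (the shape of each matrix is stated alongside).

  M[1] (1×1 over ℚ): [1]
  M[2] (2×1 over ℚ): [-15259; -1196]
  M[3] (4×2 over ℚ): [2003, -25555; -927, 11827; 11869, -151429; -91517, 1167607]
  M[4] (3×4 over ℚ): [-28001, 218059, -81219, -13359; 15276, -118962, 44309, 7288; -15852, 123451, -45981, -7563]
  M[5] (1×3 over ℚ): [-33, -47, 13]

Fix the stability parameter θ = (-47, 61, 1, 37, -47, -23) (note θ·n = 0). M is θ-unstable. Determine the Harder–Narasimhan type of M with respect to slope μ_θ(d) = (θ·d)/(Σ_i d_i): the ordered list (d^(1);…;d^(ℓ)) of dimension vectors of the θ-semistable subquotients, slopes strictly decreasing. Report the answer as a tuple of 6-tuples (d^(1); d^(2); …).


Via rank(M_{q-1}∘⋯∘M_p): M ≅ I[1,5], I[3,5], I[4,4], I[4,6].
μ_θ-semistable layers: μ^(1)=37; μ^(2)=13; μ^(3)=-3; μ^(4)=-11; μ^(5)=-47

((0, 0, 0, 1, 0, 0); (0, 1, 1, 1, 1, 0); (0, 0, 1, 1, 1, 0); (0, 0, 0, 1, 1, 1); (1, 0, 0, 0, 0, 0))


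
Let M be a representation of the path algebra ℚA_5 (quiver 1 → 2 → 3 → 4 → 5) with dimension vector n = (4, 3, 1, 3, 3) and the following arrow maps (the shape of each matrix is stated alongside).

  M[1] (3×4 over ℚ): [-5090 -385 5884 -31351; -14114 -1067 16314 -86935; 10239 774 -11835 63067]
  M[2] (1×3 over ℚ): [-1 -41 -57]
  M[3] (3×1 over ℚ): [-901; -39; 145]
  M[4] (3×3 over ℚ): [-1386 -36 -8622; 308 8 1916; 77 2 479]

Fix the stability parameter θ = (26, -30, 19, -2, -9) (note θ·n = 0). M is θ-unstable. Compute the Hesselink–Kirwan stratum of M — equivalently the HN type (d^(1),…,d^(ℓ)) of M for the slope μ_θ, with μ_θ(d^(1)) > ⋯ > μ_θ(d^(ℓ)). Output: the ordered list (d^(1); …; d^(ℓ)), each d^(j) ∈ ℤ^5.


Barcode: M ≅ I[1,1], I[1,2]^2, I[1,4], I[4,4], I[4,5], I[5,5]^2. HN layers by μ_θ (5 steps, strictly decreasing):
  μ^(1)=26; μ^(2)=17/2; μ^(3)=-2; μ^(4)=-11/2; μ^(5)=-9

((1, 0, 0, 0, 0); (0, 0, 1, 1, 0); (3, 3, 0, 1, 0); (0, 0, 0, 1, 1); (0, 0, 0, 0, 2))


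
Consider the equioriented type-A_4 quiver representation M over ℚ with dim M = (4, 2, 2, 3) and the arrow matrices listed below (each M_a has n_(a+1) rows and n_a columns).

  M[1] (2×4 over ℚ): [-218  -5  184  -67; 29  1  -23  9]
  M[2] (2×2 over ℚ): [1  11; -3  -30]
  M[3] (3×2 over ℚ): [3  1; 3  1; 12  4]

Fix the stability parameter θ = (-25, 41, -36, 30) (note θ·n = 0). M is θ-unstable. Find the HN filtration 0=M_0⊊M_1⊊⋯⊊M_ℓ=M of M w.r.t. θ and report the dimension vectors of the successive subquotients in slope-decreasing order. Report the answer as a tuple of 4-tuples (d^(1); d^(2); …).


Interval decomposition of M: I[1,1]^2, I[1,3], I[1,4], I[4,4]^2.
HN type (ℓ=3): μ^(1)=30; μ^(2)=5/2; μ^(3)=-25

((0, 0, 0, 3); (0, 2, 2, 0); (4, 0, 0, 0))


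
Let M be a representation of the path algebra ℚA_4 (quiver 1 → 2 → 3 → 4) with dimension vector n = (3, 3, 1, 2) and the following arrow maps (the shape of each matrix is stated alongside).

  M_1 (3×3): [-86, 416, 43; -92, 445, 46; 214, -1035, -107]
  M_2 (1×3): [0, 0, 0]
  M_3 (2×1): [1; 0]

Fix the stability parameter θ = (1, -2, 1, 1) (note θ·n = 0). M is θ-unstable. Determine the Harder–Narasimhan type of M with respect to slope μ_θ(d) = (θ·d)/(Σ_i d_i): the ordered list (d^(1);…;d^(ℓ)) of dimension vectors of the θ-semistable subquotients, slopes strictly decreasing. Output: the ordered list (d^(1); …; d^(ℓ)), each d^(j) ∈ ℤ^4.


Barcode: M ≅ I[1,1], I[1,2]^2, I[2,2], I[3,4], I[4,4]. HN layers by μ_θ (3 steps, strictly decreasing):
  μ^(1)=1; μ^(2)=-1/2; μ^(3)=-2

((1, 0, 1, 2); (2, 2, 0, 0); (0, 1, 0, 0))


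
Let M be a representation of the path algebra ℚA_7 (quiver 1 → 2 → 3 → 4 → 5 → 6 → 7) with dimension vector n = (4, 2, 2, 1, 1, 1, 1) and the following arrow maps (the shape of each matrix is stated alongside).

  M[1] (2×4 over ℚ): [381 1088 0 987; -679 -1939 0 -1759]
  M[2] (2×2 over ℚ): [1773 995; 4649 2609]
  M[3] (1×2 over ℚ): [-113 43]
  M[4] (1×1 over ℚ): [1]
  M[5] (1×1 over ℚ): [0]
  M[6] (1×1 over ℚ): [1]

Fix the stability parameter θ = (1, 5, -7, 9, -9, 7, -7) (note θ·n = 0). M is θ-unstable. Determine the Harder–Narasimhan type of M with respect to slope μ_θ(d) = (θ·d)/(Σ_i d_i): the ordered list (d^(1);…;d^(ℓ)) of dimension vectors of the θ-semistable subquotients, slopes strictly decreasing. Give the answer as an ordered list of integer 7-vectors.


Via rank(M_{q-1}∘⋯∘M_p): M ≅ I[1,1]^2, I[1,3], I[1,5], I[6,7].
μ_θ-semistable layers: μ^(1)=1; μ^(2)=0; μ^(3)=-1/3

((2, 0, 0, 0, 0, 0, 0); (0, 0, 0, 1, 1, 1, 1); (2, 2, 2, 0, 0, 0, 0))


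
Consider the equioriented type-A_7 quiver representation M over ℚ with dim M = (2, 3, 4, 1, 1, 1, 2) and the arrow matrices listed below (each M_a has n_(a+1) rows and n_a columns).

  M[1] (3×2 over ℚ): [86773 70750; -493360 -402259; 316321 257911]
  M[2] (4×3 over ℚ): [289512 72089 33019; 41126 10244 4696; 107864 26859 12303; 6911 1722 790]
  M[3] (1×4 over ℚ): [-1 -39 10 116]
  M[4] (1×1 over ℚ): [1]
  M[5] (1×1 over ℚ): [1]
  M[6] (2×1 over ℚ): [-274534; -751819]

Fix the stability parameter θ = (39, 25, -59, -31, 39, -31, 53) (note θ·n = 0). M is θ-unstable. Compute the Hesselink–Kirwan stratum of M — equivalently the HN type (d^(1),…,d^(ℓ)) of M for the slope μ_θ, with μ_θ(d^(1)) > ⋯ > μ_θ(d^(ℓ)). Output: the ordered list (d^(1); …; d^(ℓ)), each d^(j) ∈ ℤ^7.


Interval decomposition of M: I[1,3], I[1,7], I[2,3], I[3,3], I[7,7].
HN type (ℓ=6): μ^(1)=53; μ^(2)=4; μ^(3)=5/3; μ^(4)=-13/2; μ^(5)=-17; μ^(6)=-59

((0, 0, 0, 0, 0, 0, 2); (0, 0, 0, 0, 1, 1, 0); (1, 1, 1, 0, 0, 0, 0); (1, 1, 1, 1, 0, 0, 0); (0, 1, 1, 0, 0, 0, 0); (0, 0, 1, 0, 0, 0, 0))


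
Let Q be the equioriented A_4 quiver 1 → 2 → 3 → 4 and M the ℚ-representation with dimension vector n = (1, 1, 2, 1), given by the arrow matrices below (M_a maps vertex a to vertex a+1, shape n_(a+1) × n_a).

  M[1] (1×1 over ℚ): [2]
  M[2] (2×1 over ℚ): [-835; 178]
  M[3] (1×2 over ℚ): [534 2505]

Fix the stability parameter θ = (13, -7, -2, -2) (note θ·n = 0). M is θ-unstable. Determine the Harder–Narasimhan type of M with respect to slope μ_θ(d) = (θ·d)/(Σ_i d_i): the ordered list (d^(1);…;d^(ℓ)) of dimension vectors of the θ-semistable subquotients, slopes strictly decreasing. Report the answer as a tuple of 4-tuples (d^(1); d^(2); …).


Barcode: M ≅ I[1,3], I[3,4]. HN layers by μ_θ (2 steps, strictly decreasing):
  μ^(1)=4/3; μ^(2)=-2

((1, 1, 1, 0); (0, 0, 1, 1))


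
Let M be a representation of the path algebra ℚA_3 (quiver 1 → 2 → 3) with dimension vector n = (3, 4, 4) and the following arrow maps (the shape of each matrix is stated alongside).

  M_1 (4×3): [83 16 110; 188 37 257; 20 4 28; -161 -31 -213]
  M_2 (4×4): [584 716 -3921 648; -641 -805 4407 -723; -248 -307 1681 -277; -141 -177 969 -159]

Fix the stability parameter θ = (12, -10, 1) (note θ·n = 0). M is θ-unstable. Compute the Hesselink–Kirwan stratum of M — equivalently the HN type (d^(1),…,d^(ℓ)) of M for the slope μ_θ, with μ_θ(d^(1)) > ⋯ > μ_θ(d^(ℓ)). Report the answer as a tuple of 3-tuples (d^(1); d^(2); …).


Interval decomposition of M: I[1,1], I[1,2], I[1,3], I[2,3]^2, I[3,3].
HN type (ℓ=3): μ^(1)=12; μ^(2)=1; μ^(3)=-10

((1, 0, 0); (2, 2, 4); (0, 2, 0))


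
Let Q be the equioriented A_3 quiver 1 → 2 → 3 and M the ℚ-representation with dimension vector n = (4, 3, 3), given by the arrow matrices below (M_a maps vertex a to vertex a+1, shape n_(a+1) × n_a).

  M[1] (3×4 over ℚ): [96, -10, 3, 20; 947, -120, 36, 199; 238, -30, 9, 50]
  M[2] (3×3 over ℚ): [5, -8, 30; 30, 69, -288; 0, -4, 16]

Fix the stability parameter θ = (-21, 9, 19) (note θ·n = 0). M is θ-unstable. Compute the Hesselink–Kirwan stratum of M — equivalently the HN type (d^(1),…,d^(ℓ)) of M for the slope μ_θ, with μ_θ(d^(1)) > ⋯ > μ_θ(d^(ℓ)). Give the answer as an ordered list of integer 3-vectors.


Interval decomposition of M: I[1,1]^2, I[1,3]^2, I[2,2], I[3,3].
HN type (ℓ=3): μ^(1)=19; μ^(2)=9; μ^(3)=-21

((0, 0, 3); (0, 3, 0); (4, 0, 0))


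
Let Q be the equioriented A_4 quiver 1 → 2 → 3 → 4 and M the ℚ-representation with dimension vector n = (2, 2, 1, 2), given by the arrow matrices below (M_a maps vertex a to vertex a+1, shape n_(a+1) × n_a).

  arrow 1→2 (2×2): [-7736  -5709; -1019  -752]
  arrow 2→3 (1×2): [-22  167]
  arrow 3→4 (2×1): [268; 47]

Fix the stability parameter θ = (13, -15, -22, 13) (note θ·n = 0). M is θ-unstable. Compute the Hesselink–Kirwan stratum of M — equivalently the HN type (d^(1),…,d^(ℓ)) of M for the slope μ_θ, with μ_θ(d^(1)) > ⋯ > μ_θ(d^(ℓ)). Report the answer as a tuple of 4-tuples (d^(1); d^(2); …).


Barcode: M ≅ I[1,2], I[1,4], I[4,4]. HN layers by μ_θ (3 steps, strictly decreasing):
  μ^(1)=13; μ^(2)=-1; μ^(3)=-8

((0, 0, 0, 2); (1, 1, 0, 0); (1, 1, 1, 0))


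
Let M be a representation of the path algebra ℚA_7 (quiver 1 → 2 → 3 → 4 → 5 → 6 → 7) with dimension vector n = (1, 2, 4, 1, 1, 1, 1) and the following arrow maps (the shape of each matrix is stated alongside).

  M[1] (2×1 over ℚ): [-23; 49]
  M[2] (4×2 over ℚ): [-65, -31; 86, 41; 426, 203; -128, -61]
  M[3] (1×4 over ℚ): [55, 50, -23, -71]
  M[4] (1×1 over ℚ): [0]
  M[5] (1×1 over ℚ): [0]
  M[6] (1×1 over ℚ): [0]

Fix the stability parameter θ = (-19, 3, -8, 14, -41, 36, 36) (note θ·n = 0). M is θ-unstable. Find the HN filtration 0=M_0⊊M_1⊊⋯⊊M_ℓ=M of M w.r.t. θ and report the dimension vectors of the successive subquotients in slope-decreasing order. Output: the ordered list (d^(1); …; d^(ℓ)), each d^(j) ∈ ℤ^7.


Barcode: M ≅ I[1,4], I[2,3], I[3,3]^2, I[5,5], I[6,6], I[7,7]. HN layers by μ_θ (6 steps, strictly decreasing):
  μ^(1)=36; μ^(2)=14; μ^(3)=-5/2; μ^(4)=-8; μ^(5)=-19; μ^(6)=-41

((0, 0, 0, 0, 0, 1, 1); (0, 0, 0, 1, 0, 0, 0); (0, 2, 2, 0, 0, 0, 0); (0, 0, 2, 0, 0, 0, 0); (1, 0, 0, 0, 0, 0, 0); (0, 0, 0, 0, 1, 0, 0))


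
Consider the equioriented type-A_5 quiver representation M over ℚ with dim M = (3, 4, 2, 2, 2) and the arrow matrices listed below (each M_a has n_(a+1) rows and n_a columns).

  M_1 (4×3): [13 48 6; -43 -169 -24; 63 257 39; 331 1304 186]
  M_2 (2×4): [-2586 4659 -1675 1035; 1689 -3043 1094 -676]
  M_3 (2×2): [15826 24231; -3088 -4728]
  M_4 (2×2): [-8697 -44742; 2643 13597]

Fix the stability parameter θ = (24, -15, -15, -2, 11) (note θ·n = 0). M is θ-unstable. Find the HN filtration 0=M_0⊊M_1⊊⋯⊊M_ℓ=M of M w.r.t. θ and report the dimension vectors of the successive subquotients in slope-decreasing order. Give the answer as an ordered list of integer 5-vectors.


Barcode: M ≅ I[1,2], I[1,3], I[1,5], I[2,2], I[4,5]. HN layers by μ_θ (4 steps, strictly decreasing):
  μ^(1)=11; μ^(2)=9/2; μ^(3)=-2; μ^(4)=-15

((0, 0, 0, 0, 2); (1, 1, 0, 0, 0); (2, 2, 2, 2, 0); (0, 1, 0, 0, 0))


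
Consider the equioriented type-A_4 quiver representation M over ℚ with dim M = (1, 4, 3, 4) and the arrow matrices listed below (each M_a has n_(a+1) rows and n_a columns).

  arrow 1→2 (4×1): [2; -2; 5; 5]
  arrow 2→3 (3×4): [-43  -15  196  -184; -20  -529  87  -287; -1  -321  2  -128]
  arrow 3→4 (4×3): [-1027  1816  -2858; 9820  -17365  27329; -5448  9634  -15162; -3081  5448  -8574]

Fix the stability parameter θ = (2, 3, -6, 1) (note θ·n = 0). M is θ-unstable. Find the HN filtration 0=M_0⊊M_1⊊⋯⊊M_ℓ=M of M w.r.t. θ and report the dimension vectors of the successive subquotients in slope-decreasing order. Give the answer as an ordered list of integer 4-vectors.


Via rank(M_{q-1}∘⋯∘M_p): M ≅ I[1,3], I[2,2], I[2,4]^2, I[4,4]^2.
μ_θ-semistable layers: μ^(1)=3; μ^(2)=1; μ^(3)=-1/3; μ^(4)=-3/2

((0, 1, 0, 0); (0, 0, 0, 4); (1, 1, 1, 0); (0, 2, 2, 0))


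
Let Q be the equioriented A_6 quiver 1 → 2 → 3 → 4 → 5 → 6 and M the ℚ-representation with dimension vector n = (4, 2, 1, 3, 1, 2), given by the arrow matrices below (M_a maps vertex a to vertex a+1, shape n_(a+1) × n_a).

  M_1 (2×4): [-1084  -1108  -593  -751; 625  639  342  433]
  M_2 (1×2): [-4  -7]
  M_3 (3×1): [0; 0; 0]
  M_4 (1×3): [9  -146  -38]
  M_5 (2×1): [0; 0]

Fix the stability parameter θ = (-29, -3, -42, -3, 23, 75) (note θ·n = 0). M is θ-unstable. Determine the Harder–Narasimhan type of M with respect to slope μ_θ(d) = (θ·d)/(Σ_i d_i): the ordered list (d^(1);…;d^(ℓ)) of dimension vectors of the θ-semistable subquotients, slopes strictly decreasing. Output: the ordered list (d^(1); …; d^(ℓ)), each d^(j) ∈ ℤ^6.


Via rank(M_{q-1}∘⋯∘M_p): M ≅ I[1,1]^2, I[1,2], I[1,3], I[4,4]^2, I[4,5], I[6,6]^2.
μ_θ-semistable layers: μ^(1)=75; μ^(2)=23; μ^(3)=-3; μ^(4)=-45/2; μ^(5)=-29

((0, 0, 0, 0, 0, 2); (0, 0, 0, 0, 1, 0); (0, 1, 0, 3, 0, 0); (0, 1, 1, 0, 0, 0); (4, 0, 0, 0, 0, 0))


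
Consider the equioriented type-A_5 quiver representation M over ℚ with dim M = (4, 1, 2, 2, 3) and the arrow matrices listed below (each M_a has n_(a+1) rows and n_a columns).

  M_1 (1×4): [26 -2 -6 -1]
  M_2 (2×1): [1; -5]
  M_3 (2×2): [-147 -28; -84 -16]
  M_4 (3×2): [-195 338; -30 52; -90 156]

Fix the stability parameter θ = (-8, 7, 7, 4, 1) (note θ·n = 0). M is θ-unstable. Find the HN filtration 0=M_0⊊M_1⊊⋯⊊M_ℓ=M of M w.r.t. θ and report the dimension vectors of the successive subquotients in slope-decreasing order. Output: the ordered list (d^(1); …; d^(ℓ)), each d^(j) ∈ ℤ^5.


Interval decomposition of M: I[1,1]^3, I[1,5], I[3,3], I[4,4], I[5,5]^2.
HN type (ℓ=5): μ^(1)=7; μ^(2)=19/4; μ^(3)=4; μ^(4)=1; μ^(5)=-8

((0, 0, 1, 0, 0); (0, 1, 1, 1, 1); (0, 0, 0, 1, 0); (0, 0, 0, 0, 2); (4, 0, 0, 0, 0))


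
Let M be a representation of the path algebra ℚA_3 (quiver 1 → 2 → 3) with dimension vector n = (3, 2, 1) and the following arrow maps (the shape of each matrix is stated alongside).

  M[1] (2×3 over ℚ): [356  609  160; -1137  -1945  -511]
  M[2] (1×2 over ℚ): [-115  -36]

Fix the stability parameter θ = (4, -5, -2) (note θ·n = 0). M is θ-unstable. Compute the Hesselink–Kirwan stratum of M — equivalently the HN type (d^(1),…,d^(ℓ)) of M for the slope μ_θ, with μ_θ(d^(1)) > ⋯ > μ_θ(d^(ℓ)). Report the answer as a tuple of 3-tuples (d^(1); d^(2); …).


Barcode: M ≅ I[1,1], I[1,2], I[1,3]. HN layers by μ_θ (3 steps, strictly decreasing):
  μ^(1)=4; μ^(2)=-1/2; μ^(3)=-1

((1, 0, 0); (1, 1, 0); (1, 1, 1))


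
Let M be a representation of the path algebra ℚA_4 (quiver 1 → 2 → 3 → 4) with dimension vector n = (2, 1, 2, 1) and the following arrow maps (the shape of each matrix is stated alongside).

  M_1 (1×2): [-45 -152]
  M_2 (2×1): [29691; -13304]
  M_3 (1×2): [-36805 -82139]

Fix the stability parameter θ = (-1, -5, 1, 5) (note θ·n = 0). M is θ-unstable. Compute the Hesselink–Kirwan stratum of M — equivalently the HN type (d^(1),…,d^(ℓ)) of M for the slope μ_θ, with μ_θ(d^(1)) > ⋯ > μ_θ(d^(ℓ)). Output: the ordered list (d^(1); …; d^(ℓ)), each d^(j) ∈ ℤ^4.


Barcode: M ≅ I[1,1], I[1,4], I[3,3]. HN layers by μ_θ (4 steps, strictly decreasing):
  μ^(1)=5; μ^(2)=1; μ^(3)=-1; μ^(4)=-3

((0, 0, 0, 1); (0, 0, 2, 0); (1, 0, 0, 0); (1, 1, 0, 0))


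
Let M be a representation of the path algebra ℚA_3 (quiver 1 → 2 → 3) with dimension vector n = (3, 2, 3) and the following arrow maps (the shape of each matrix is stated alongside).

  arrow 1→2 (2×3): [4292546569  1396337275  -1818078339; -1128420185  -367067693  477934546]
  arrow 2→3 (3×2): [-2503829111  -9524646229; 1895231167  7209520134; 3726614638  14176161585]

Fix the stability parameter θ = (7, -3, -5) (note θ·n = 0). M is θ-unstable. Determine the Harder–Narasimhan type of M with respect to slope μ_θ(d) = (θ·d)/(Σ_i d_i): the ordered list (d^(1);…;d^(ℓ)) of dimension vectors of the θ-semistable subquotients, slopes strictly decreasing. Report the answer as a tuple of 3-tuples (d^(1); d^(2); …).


Interval decomposition of M: I[1,1], I[1,3]^2, I[3,3].
HN type (ℓ=3): μ^(1)=7; μ^(2)=-1/3; μ^(3)=-5

((1, 0, 0); (2, 2, 2); (0, 0, 1))


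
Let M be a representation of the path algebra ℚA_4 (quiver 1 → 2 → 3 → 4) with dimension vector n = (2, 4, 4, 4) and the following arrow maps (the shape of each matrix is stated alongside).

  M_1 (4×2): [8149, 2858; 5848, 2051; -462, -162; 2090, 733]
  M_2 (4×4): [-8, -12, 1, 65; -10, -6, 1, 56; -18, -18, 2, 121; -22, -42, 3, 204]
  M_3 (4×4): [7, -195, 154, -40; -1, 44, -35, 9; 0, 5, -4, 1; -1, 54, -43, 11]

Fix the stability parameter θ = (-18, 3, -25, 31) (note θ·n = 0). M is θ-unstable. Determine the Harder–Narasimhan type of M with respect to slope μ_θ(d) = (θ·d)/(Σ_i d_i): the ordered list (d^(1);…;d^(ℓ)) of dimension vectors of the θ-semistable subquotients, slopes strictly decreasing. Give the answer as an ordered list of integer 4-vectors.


Interval decomposition of M: I[1,2], I[1,4], I[2,2], I[2,3], I[3,4]^2, I[4,4].
HN type (ℓ=5): μ^(1)=31; μ^(2)=3; μ^(3)=-11; μ^(4)=-18; μ^(5)=-25

((0, 0, 0, 4); (0, 2, 0, 0); (0, 2, 2, 0); (2, 0, 0, 0); (0, 0, 2, 0))


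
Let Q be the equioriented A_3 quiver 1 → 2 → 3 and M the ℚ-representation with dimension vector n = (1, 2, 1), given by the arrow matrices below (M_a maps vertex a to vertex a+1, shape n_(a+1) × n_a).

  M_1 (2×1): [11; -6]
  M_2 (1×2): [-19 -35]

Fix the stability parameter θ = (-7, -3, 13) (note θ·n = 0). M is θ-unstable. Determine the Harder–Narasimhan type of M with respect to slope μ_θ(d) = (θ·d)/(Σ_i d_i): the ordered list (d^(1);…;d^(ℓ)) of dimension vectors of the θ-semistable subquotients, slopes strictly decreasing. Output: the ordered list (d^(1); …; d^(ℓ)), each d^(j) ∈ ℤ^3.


Via rank(M_{q-1}∘⋯∘M_p): M ≅ I[1,3], I[2,2].
μ_θ-semistable layers: μ^(1)=13; μ^(2)=-3; μ^(3)=-7

((0, 0, 1); (0, 2, 0); (1, 0, 0))


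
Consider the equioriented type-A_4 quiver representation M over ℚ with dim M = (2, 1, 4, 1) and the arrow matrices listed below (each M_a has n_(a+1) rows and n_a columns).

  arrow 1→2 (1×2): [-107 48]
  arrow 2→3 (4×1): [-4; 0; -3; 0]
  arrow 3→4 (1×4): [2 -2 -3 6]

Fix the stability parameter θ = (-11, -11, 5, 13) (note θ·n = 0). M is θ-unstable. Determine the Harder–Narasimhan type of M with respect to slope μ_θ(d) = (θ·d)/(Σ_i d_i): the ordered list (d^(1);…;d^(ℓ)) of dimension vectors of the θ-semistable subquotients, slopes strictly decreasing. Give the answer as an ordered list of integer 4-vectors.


Interval decomposition of M: I[1,1], I[1,4], I[3,3]^3.
HN type (ℓ=3): μ^(1)=13; μ^(2)=5; μ^(3)=-11

((0, 0, 0, 1); (0, 0, 4, 0); (2, 1, 0, 0))


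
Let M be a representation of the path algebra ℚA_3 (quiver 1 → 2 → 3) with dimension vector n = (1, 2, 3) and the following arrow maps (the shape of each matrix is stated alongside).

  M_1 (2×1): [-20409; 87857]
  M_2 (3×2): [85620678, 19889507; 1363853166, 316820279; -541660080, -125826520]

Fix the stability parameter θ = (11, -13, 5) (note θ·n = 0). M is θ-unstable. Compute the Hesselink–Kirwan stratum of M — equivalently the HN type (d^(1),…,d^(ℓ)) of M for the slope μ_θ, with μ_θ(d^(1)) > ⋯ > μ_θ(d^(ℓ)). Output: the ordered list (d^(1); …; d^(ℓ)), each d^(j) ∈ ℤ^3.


Via rank(M_{q-1}∘⋯∘M_p): M ≅ I[1,3], I[2,2], I[3,3]^2.
μ_θ-semistable layers: μ^(1)=5; μ^(2)=-1; μ^(3)=-13

((0, 0, 3); (1, 1, 0); (0, 1, 0))
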